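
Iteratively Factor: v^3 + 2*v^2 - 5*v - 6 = (v + 3)*(v^2 - v - 2) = (v - 2)*(v + 3)*(v + 1)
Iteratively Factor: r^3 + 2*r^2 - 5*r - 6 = (r + 3)*(r^2 - r - 2) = (r + 1)*(r + 3)*(r - 2)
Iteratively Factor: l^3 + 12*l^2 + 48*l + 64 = (l + 4)*(l^2 + 8*l + 16) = (l + 4)^2*(l + 4)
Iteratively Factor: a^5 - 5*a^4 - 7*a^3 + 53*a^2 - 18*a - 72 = (a - 2)*(a^4 - 3*a^3 - 13*a^2 + 27*a + 36) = (a - 2)*(a + 1)*(a^3 - 4*a^2 - 9*a + 36) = (a - 2)*(a + 1)*(a + 3)*(a^2 - 7*a + 12) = (a - 3)*(a - 2)*(a + 1)*(a + 3)*(a - 4)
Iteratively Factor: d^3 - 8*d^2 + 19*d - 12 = (d - 4)*(d^2 - 4*d + 3) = (d - 4)*(d - 1)*(d - 3)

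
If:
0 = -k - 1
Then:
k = -1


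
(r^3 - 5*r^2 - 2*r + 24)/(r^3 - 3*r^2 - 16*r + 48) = (r + 2)/(r + 4)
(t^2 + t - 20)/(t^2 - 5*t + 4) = (t + 5)/(t - 1)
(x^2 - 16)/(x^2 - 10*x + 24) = (x + 4)/(x - 6)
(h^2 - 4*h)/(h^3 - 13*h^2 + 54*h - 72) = h/(h^2 - 9*h + 18)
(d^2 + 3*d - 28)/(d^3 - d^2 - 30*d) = (-d^2 - 3*d + 28)/(d*(-d^2 + d + 30))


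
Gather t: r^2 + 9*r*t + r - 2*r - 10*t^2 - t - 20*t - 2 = r^2 - r - 10*t^2 + t*(9*r - 21) - 2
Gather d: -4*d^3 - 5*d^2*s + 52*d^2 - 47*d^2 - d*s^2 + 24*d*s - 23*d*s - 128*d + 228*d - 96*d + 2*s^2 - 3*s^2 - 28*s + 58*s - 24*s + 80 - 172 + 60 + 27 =-4*d^3 + d^2*(5 - 5*s) + d*(-s^2 + s + 4) - s^2 + 6*s - 5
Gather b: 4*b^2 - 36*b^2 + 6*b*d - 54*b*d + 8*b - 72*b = -32*b^2 + b*(-48*d - 64)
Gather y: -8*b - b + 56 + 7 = 63 - 9*b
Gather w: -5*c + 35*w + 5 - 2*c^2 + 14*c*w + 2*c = -2*c^2 - 3*c + w*(14*c + 35) + 5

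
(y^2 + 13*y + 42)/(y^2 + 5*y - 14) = (y + 6)/(y - 2)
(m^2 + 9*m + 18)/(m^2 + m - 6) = (m + 6)/(m - 2)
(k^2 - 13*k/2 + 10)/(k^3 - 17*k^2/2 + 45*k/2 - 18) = (2*k - 5)/(2*k^2 - 9*k + 9)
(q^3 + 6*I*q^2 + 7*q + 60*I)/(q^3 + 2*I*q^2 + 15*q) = (q + 4*I)/q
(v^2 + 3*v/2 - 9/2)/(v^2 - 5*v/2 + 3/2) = (v + 3)/(v - 1)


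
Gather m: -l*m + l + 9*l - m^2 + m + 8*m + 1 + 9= 10*l - m^2 + m*(9 - l) + 10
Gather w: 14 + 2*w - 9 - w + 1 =w + 6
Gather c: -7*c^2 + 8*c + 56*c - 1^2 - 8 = -7*c^2 + 64*c - 9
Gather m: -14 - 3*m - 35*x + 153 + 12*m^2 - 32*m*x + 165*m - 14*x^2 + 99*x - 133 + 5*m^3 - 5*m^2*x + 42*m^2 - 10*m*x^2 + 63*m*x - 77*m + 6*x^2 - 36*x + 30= 5*m^3 + m^2*(54 - 5*x) + m*(-10*x^2 + 31*x + 85) - 8*x^2 + 28*x + 36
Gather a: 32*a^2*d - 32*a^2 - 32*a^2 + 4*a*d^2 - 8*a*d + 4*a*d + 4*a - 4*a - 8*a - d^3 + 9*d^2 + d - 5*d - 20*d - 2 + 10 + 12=a^2*(32*d - 64) + a*(4*d^2 - 4*d - 8) - d^3 + 9*d^2 - 24*d + 20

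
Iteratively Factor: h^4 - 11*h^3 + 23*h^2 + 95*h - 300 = (h - 4)*(h^3 - 7*h^2 - 5*h + 75) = (h - 5)*(h - 4)*(h^2 - 2*h - 15) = (h - 5)*(h - 4)*(h + 3)*(h - 5)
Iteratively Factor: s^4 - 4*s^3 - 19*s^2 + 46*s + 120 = (s - 4)*(s^3 - 19*s - 30) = (s - 5)*(s - 4)*(s^2 + 5*s + 6) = (s - 5)*(s - 4)*(s + 3)*(s + 2)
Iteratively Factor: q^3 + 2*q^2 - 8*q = (q + 4)*(q^2 - 2*q) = (q - 2)*(q + 4)*(q)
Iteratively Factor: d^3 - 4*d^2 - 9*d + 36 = (d - 3)*(d^2 - d - 12) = (d - 3)*(d + 3)*(d - 4)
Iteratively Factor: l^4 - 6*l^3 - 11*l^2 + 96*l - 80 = (l - 4)*(l^3 - 2*l^2 - 19*l + 20) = (l - 4)*(l + 4)*(l^2 - 6*l + 5) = (l - 4)*(l - 1)*(l + 4)*(l - 5)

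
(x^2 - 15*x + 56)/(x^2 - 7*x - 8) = (x - 7)/(x + 1)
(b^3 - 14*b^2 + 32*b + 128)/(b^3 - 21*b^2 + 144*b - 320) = (b + 2)/(b - 5)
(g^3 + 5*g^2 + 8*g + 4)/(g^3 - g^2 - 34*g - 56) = (g^2 + 3*g + 2)/(g^2 - 3*g - 28)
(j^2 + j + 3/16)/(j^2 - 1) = (j^2 + j + 3/16)/(j^2 - 1)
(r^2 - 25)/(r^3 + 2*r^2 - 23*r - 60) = (r + 5)/(r^2 + 7*r + 12)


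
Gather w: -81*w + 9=9 - 81*w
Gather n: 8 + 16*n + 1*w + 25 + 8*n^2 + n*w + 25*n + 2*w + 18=8*n^2 + n*(w + 41) + 3*w + 51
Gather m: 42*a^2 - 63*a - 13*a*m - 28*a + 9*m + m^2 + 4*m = 42*a^2 - 91*a + m^2 + m*(13 - 13*a)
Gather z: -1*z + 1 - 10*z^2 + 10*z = -10*z^2 + 9*z + 1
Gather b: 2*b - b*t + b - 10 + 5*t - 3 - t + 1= b*(3 - t) + 4*t - 12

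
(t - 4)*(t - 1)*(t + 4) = t^3 - t^2 - 16*t + 16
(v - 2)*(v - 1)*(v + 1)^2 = v^4 - v^3 - 3*v^2 + v + 2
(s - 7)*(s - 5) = s^2 - 12*s + 35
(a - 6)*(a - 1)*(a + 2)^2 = a^4 - 3*a^3 - 18*a^2 - 4*a + 24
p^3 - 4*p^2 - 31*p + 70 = (p - 7)*(p - 2)*(p + 5)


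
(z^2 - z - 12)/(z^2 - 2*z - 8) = (z + 3)/(z + 2)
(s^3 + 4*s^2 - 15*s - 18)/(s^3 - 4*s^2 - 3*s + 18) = (s^2 + 7*s + 6)/(s^2 - s - 6)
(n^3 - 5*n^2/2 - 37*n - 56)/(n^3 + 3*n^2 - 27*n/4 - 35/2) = 2*(n - 8)/(2*n - 5)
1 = 1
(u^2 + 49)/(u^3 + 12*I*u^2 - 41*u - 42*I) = (u - 7*I)/(u^2 + 5*I*u - 6)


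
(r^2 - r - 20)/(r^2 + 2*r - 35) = (r + 4)/(r + 7)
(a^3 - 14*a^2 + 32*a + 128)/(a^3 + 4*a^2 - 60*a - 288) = (a^2 - 6*a - 16)/(a^2 + 12*a + 36)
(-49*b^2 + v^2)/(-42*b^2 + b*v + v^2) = (-7*b + v)/(-6*b + v)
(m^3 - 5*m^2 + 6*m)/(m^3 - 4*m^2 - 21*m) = (-m^2 + 5*m - 6)/(-m^2 + 4*m + 21)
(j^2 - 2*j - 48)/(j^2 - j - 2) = (-j^2 + 2*j + 48)/(-j^2 + j + 2)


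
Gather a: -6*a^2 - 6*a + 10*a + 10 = -6*a^2 + 4*a + 10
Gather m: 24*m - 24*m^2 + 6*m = -24*m^2 + 30*m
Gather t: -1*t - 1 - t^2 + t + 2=1 - t^2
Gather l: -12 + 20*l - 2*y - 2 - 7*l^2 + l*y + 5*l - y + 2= -7*l^2 + l*(y + 25) - 3*y - 12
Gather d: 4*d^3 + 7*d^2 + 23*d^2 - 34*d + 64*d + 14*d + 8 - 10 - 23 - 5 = 4*d^3 + 30*d^2 + 44*d - 30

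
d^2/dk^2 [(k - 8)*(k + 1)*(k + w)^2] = 12*k^2 + 12*k*w - 42*k + 2*w^2 - 28*w - 16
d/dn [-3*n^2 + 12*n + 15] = 12 - 6*n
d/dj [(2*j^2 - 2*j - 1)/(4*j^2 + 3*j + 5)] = 7*(2*j^2 + 4*j - 1)/(16*j^4 + 24*j^3 + 49*j^2 + 30*j + 25)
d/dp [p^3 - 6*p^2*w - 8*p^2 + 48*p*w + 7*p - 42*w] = 3*p^2 - 12*p*w - 16*p + 48*w + 7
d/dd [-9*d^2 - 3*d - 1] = -18*d - 3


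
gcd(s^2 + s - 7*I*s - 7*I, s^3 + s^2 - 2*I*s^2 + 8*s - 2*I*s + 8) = s + 1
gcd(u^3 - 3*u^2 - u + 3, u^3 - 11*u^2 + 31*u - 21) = u^2 - 4*u + 3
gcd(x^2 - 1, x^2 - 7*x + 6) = x - 1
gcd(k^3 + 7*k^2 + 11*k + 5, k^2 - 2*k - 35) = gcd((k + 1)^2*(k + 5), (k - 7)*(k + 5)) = k + 5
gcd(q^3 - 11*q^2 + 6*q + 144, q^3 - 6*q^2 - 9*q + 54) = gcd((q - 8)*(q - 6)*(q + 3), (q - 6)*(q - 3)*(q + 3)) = q^2 - 3*q - 18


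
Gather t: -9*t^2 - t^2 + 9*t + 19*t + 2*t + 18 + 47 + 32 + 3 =-10*t^2 + 30*t + 100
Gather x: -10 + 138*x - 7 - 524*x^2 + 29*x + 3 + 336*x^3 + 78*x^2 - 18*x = 336*x^3 - 446*x^2 + 149*x - 14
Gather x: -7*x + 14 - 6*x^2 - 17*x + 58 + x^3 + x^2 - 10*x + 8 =x^3 - 5*x^2 - 34*x + 80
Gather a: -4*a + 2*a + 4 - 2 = 2 - 2*a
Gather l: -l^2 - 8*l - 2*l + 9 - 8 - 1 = -l^2 - 10*l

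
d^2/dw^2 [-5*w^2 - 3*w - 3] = -10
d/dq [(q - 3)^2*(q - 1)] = (q - 3)*(3*q - 5)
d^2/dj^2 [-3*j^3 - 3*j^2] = -18*j - 6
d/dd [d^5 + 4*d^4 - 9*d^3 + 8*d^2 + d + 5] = 5*d^4 + 16*d^3 - 27*d^2 + 16*d + 1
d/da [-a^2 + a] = 1 - 2*a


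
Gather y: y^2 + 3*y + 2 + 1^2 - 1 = y^2 + 3*y + 2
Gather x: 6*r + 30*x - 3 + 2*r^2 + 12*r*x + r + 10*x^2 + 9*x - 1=2*r^2 + 7*r + 10*x^2 + x*(12*r + 39) - 4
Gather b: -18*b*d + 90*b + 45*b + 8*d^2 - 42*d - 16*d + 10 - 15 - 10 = b*(135 - 18*d) + 8*d^2 - 58*d - 15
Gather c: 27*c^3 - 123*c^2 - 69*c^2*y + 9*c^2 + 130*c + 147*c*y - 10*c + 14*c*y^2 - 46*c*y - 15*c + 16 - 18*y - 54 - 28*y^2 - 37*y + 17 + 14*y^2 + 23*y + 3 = 27*c^3 + c^2*(-69*y - 114) + c*(14*y^2 + 101*y + 105) - 14*y^2 - 32*y - 18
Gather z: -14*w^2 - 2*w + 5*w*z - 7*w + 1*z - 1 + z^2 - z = -14*w^2 + 5*w*z - 9*w + z^2 - 1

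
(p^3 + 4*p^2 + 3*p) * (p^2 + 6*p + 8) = p^5 + 10*p^4 + 35*p^3 + 50*p^2 + 24*p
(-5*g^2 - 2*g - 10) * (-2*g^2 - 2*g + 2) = 10*g^4 + 14*g^3 + 14*g^2 + 16*g - 20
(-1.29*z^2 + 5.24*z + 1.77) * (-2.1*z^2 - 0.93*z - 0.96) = 2.709*z^4 - 9.8043*z^3 - 7.3518*z^2 - 6.6765*z - 1.6992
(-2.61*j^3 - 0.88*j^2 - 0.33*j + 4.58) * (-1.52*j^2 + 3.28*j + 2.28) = 3.9672*j^5 - 7.2232*j^4 - 8.3356*j^3 - 10.0504*j^2 + 14.27*j + 10.4424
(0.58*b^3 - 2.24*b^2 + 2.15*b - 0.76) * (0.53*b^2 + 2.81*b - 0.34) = 0.3074*b^5 + 0.4426*b^4 - 5.3521*b^3 + 6.4003*b^2 - 2.8666*b + 0.2584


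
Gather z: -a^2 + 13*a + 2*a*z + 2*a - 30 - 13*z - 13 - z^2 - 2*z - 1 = -a^2 + 15*a - z^2 + z*(2*a - 15) - 44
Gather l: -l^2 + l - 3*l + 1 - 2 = -l^2 - 2*l - 1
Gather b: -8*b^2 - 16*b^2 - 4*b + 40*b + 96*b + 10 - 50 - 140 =-24*b^2 + 132*b - 180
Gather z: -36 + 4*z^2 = 4*z^2 - 36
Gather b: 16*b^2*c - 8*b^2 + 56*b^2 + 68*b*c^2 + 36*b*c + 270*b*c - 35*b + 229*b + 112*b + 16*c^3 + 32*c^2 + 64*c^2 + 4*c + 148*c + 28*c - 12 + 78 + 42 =b^2*(16*c + 48) + b*(68*c^2 + 306*c + 306) + 16*c^3 + 96*c^2 + 180*c + 108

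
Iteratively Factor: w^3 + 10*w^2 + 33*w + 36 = (w + 4)*(w^2 + 6*w + 9) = (w + 3)*(w + 4)*(w + 3)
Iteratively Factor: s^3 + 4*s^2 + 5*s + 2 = (s + 1)*(s^2 + 3*s + 2) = (s + 1)^2*(s + 2)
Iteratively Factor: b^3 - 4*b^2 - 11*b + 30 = (b + 3)*(b^2 - 7*b + 10) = (b - 2)*(b + 3)*(b - 5)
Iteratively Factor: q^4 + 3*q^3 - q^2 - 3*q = (q + 1)*(q^3 + 2*q^2 - 3*q) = (q + 1)*(q + 3)*(q^2 - q) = (q - 1)*(q + 1)*(q + 3)*(q)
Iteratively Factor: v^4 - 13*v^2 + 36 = (v + 2)*(v^3 - 2*v^2 - 9*v + 18) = (v - 2)*(v + 2)*(v^2 - 9) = (v - 3)*(v - 2)*(v + 2)*(v + 3)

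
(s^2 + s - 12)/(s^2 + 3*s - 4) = (s - 3)/(s - 1)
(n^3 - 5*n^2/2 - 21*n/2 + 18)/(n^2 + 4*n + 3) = (n^2 - 11*n/2 + 6)/(n + 1)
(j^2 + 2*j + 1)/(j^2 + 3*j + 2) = (j + 1)/(j + 2)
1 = 1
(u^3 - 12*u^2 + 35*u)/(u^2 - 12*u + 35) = u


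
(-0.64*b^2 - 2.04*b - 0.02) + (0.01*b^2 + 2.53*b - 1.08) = -0.63*b^2 + 0.49*b - 1.1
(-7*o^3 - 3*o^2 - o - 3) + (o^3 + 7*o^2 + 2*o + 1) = -6*o^3 + 4*o^2 + o - 2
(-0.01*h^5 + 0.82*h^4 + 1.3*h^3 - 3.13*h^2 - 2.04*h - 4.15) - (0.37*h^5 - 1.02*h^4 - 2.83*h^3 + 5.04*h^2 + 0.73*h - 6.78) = -0.38*h^5 + 1.84*h^4 + 4.13*h^3 - 8.17*h^2 - 2.77*h + 2.63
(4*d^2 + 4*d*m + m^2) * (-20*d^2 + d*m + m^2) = -80*d^4 - 76*d^3*m - 12*d^2*m^2 + 5*d*m^3 + m^4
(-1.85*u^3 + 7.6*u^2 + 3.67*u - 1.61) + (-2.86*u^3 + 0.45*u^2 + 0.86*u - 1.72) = -4.71*u^3 + 8.05*u^2 + 4.53*u - 3.33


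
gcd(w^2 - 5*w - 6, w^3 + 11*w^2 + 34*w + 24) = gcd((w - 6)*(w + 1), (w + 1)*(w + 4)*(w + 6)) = w + 1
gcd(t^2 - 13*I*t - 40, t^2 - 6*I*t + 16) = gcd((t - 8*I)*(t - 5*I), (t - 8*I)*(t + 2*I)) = t - 8*I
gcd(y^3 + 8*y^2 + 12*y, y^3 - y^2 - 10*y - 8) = y + 2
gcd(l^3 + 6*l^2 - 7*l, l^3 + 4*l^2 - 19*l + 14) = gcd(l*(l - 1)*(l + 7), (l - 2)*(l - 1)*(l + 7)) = l^2 + 6*l - 7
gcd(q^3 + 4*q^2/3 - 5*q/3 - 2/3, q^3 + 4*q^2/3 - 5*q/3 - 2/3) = q^3 + 4*q^2/3 - 5*q/3 - 2/3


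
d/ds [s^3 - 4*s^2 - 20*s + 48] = 3*s^2 - 8*s - 20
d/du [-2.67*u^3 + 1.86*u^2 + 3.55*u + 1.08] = -8.01*u^2 + 3.72*u + 3.55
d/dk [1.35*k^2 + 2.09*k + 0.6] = 2.7*k + 2.09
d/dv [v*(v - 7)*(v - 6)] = 3*v^2 - 26*v + 42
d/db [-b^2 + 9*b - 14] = 9 - 2*b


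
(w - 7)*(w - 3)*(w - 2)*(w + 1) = w^4 - 11*w^3 + 29*w^2 - w - 42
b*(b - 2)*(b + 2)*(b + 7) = b^4 + 7*b^3 - 4*b^2 - 28*b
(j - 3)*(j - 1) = j^2 - 4*j + 3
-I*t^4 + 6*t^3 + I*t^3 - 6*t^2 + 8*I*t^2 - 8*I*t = t*(t + 2*I)*(t + 4*I)*(-I*t + I)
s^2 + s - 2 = (s - 1)*(s + 2)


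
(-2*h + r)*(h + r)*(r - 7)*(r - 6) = -2*h^2*r^2 + 26*h^2*r - 84*h^2 - h*r^3 + 13*h*r^2 - 42*h*r + r^4 - 13*r^3 + 42*r^2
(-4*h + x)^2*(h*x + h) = 16*h^3*x + 16*h^3 - 8*h^2*x^2 - 8*h^2*x + h*x^3 + h*x^2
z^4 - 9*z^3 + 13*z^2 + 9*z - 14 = (z - 7)*(z - 2)*(z - 1)*(z + 1)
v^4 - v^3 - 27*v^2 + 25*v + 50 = (v - 5)*(v - 2)*(v + 1)*(v + 5)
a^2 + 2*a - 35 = (a - 5)*(a + 7)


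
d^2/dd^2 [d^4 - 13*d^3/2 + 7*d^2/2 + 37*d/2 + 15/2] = 12*d^2 - 39*d + 7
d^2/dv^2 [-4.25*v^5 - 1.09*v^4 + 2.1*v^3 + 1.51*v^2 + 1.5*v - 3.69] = -85.0*v^3 - 13.08*v^2 + 12.6*v + 3.02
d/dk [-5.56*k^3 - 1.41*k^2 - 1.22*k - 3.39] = -16.68*k^2 - 2.82*k - 1.22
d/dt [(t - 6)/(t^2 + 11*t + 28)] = (t^2 + 11*t - (t - 6)*(2*t + 11) + 28)/(t^2 + 11*t + 28)^2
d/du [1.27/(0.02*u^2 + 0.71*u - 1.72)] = (-0.0508*u - 0.9017)/(0.02*u^2 + 0.71*u - 1.72)^2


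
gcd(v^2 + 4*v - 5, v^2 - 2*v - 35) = v + 5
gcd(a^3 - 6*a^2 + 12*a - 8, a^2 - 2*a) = a - 2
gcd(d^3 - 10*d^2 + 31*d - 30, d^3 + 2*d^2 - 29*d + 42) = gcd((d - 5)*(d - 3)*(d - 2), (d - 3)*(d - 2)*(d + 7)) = d^2 - 5*d + 6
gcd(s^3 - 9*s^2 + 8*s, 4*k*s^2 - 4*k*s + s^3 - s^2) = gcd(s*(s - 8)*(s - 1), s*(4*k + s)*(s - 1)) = s^2 - s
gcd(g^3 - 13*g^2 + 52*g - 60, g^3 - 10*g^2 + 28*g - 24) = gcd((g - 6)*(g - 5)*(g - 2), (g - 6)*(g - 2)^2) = g^2 - 8*g + 12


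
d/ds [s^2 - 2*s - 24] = 2*s - 2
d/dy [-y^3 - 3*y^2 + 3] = 3*y*(-y - 2)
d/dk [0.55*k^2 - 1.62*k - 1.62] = 1.1*k - 1.62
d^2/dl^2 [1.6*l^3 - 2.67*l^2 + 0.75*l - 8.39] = 9.6*l - 5.34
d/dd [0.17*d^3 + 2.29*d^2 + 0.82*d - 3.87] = 0.51*d^2 + 4.58*d + 0.82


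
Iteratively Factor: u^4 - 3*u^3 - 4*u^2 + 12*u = (u + 2)*(u^3 - 5*u^2 + 6*u) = (u - 3)*(u + 2)*(u^2 - 2*u) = (u - 3)*(u - 2)*(u + 2)*(u)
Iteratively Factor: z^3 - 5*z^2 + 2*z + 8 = (z - 4)*(z^2 - z - 2) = (z - 4)*(z + 1)*(z - 2)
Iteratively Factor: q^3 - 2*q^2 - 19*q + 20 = (q - 5)*(q^2 + 3*q - 4) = (q - 5)*(q - 1)*(q + 4)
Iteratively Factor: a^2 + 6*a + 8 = (a + 2)*(a + 4)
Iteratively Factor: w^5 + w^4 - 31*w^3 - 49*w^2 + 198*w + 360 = (w + 3)*(w^4 - 2*w^3 - 25*w^2 + 26*w + 120) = (w - 5)*(w + 3)*(w^3 + 3*w^2 - 10*w - 24) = (w - 5)*(w + 3)*(w + 4)*(w^2 - w - 6) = (w - 5)*(w - 3)*(w + 3)*(w + 4)*(w + 2)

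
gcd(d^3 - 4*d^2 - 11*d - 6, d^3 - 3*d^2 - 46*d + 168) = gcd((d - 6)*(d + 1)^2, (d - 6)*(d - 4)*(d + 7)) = d - 6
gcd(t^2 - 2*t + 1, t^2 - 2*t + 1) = t^2 - 2*t + 1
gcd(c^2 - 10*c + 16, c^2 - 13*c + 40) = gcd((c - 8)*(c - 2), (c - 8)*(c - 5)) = c - 8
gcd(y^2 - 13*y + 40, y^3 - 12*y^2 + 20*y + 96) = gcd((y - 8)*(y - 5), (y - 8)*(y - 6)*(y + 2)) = y - 8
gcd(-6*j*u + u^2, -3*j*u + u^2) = u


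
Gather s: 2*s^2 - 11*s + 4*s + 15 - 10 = 2*s^2 - 7*s + 5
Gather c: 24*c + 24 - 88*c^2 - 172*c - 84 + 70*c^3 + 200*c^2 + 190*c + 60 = 70*c^3 + 112*c^2 + 42*c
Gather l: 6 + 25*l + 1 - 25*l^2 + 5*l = -25*l^2 + 30*l + 7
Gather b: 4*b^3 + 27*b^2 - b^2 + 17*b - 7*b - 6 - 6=4*b^3 + 26*b^2 + 10*b - 12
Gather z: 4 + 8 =12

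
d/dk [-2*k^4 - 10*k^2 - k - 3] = -8*k^3 - 20*k - 1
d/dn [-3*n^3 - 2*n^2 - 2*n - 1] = -9*n^2 - 4*n - 2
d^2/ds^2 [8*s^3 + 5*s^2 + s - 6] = 48*s + 10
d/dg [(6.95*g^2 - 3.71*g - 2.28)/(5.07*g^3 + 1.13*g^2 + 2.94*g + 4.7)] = (-35.2365*g^4 + 37.6194*g^3 + 59.3041*g^2 + 70.4828*g - 10.7338)/(25.7049*g^6 + 11.4582*g^5 + 31.0885*g^4 + 54.3024*g^3 + 19.2656*g^2 + 27.636*g + 22.09)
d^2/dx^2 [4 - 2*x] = 0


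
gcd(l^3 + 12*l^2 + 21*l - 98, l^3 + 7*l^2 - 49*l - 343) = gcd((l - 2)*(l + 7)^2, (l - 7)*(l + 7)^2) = l^2 + 14*l + 49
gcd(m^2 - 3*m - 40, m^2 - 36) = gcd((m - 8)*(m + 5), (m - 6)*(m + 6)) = 1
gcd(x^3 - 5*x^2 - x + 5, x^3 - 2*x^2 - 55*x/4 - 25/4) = x - 5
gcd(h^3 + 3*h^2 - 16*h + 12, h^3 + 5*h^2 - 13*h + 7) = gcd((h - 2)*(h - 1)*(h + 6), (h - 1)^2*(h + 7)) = h - 1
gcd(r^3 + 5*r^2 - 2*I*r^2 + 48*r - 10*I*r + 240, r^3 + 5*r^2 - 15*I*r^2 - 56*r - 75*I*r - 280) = r^2 + r*(5 - 8*I) - 40*I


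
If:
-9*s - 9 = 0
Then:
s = -1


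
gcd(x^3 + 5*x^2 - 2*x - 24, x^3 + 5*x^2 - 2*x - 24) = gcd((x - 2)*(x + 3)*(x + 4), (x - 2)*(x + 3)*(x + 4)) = x^3 + 5*x^2 - 2*x - 24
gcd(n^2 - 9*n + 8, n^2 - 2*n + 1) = n - 1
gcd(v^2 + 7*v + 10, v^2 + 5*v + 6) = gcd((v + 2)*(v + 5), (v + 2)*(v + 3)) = v + 2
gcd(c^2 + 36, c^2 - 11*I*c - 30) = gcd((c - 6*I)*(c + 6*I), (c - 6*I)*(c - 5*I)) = c - 6*I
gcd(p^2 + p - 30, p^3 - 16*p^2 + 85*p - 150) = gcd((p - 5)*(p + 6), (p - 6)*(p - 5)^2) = p - 5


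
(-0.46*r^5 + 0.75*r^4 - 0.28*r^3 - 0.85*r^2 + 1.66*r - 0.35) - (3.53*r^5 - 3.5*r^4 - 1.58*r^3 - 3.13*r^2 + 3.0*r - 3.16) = -3.99*r^5 + 4.25*r^4 + 1.3*r^3 + 2.28*r^2 - 1.34*r + 2.81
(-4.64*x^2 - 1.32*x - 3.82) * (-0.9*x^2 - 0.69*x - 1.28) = 4.176*x^4 + 4.3896*x^3 + 10.288*x^2 + 4.3254*x + 4.8896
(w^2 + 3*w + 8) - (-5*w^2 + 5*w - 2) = 6*w^2 - 2*w + 10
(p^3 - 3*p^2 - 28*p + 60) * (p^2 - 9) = p^5 - 3*p^4 - 37*p^3 + 87*p^2 + 252*p - 540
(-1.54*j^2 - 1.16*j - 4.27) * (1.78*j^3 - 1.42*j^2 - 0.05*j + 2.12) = -2.7412*j^5 + 0.122*j^4 - 5.8764*j^3 + 2.8566*j^2 - 2.2457*j - 9.0524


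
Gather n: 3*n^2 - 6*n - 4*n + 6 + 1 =3*n^2 - 10*n + 7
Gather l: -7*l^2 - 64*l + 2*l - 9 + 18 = -7*l^2 - 62*l + 9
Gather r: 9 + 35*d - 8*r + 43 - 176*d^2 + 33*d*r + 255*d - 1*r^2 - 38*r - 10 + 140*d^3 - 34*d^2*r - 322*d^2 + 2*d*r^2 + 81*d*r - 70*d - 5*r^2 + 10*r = 140*d^3 - 498*d^2 + 220*d + r^2*(2*d - 6) + r*(-34*d^2 + 114*d - 36) + 42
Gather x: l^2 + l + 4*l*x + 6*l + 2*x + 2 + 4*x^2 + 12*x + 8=l^2 + 7*l + 4*x^2 + x*(4*l + 14) + 10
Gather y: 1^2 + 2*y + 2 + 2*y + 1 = 4*y + 4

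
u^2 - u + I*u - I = (u - 1)*(u + I)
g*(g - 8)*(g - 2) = g^3 - 10*g^2 + 16*g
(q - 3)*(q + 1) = q^2 - 2*q - 3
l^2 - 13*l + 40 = (l - 8)*(l - 5)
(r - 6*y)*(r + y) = r^2 - 5*r*y - 6*y^2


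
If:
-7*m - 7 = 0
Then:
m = -1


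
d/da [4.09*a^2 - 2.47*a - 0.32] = 8.18*a - 2.47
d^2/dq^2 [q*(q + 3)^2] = 6*q + 12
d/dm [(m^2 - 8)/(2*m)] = 1/2 + 4/m^2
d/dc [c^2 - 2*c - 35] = 2*c - 2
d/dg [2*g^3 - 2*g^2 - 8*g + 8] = 6*g^2 - 4*g - 8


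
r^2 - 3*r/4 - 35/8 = (r - 5/2)*(r + 7/4)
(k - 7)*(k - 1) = k^2 - 8*k + 7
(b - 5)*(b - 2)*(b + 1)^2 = b^4 - 5*b^3 - 3*b^2 + 13*b + 10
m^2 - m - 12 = (m - 4)*(m + 3)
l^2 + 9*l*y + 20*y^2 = (l + 4*y)*(l + 5*y)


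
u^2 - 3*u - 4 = (u - 4)*(u + 1)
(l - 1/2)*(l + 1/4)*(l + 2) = l^3 + 7*l^2/4 - 5*l/8 - 1/4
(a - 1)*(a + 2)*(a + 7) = a^3 + 8*a^2 + 5*a - 14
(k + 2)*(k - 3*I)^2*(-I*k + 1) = -I*k^4 - 5*k^3 - 2*I*k^3 - 10*k^2 + 3*I*k^2 - 9*k + 6*I*k - 18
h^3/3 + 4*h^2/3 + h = h*(h/3 + 1/3)*(h + 3)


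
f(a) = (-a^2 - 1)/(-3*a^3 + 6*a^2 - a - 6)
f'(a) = -2*a/(-3*a^3 + 6*a^2 - a - 6) + (-a^2 - 1)*(9*a^2 - 12*a + 1)/(-3*a^3 + 6*a^2 - a - 6)^2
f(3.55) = 0.20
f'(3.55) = -0.11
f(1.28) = 0.71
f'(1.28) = 0.61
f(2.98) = 0.28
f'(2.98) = -0.19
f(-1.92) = -0.12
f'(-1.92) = -0.08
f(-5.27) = -0.05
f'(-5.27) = -0.01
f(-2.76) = -0.08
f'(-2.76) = -0.03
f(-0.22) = 0.19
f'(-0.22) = -0.22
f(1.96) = 0.65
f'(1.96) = -0.52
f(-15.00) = -0.02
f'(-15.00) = 0.00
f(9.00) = 0.05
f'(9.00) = -0.00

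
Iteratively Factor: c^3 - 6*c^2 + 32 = (c - 4)*(c^2 - 2*c - 8) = (c - 4)*(c + 2)*(c - 4)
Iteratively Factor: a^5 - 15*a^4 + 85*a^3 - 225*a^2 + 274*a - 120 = (a - 2)*(a^4 - 13*a^3 + 59*a^2 - 107*a + 60) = (a - 4)*(a - 2)*(a^3 - 9*a^2 + 23*a - 15) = (a - 4)*(a - 3)*(a - 2)*(a^2 - 6*a + 5) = (a - 5)*(a - 4)*(a - 3)*(a - 2)*(a - 1)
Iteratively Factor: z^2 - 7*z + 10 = (z - 2)*(z - 5)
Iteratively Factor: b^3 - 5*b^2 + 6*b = (b)*(b^2 - 5*b + 6) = b*(b - 3)*(b - 2)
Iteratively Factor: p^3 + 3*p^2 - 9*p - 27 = (p - 3)*(p^2 + 6*p + 9) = (p - 3)*(p + 3)*(p + 3)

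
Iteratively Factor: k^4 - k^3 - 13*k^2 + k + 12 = (k + 3)*(k^3 - 4*k^2 - k + 4) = (k - 1)*(k + 3)*(k^2 - 3*k - 4) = (k - 4)*(k - 1)*(k + 3)*(k + 1)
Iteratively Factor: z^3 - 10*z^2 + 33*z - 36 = (z - 3)*(z^2 - 7*z + 12) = (z - 3)^2*(z - 4)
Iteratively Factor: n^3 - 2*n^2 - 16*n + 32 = (n - 2)*(n^2 - 16) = (n - 2)*(n + 4)*(n - 4)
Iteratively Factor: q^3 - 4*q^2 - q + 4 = (q - 4)*(q^2 - 1) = (q - 4)*(q - 1)*(q + 1)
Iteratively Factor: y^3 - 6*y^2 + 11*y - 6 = (y - 2)*(y^2 - 4*y + 3) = (y - 2)*(y - 1)*(y - 3)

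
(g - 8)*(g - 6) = g^2 - 14*g + 48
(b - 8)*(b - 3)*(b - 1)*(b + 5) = b^4 - 7*b^3 - 25*b^2 + 151*b - 120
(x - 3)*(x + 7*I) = x^2 - 3*x + 7*I*x - 21*I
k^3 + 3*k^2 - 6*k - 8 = (k - 2)*(k + 1)*(k + 4)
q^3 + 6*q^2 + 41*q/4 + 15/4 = (q + 1/2)*(q + 5/2)*(q + 3)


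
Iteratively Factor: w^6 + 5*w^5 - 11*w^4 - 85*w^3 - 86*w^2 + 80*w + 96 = (w + 1)*(w^5 + 4*w^4 - 15*w^3 - 70*w^2 - 16*w + 96) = (w - 4)*(w + 1)*(w^4 + 8*w^3 + 17*w^2 - 2*w - 24) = (w - 4)*(w + 1)*(w + 2)*(w^3 + 6*w^2 + 5*w - 12) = (w - 4)*(w + 1)*(w + 2)*(w + 4)*(w^2 + 2*w - 3) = (w - 4)*(w - 1)*(w + 1)*(w + 2)*(w + 4)*(w + 3)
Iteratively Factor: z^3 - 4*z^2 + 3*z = (z - 1)*(z^2 - 3*z) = (z - 3)*(z - 1)*(z)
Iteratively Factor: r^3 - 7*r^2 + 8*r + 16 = (r + 1)*(r^2 - 8*r + 16) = (r - 4)*(r + 1)*(r - 4)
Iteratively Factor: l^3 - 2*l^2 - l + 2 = (l - 2)*(l^2 - 1) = (l - 2)*(l - 1)*(l + 1)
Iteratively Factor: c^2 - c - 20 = (c - 5)*(c + 4)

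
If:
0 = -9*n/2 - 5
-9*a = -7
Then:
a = 7/9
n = -10/9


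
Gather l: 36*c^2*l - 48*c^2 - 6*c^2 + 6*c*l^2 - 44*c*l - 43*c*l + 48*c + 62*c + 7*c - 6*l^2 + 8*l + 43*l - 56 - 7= -54*c^2 + 117*c + l^2*(6*c - 6) + l*(36*c^2 - 87*c + 51) - 63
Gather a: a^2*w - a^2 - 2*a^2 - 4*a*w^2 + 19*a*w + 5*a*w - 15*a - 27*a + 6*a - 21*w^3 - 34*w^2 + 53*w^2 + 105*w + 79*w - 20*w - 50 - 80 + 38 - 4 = a^2*(w - 3) + a*(-4*w^2 + 24*w - 36) - 21*w^3 + 19*w^2 + 164*w - 96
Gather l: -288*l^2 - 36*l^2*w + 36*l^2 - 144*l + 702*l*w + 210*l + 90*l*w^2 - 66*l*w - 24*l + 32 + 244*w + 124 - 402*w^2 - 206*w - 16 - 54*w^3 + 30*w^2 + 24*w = l^2*(-36*w - 252) + l*(90*w^2 + 636*w + 42) - 54*w^3 - 372*w^2 + 62*w + 140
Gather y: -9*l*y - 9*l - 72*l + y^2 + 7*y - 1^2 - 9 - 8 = -81*l + y^2 + y*(7 - 9*l) - 18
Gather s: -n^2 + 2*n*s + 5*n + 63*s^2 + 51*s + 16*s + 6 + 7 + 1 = -n^2 + 5*n + 63*s^2 + s*(2*n + 67) + 14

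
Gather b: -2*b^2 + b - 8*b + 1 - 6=-2*b^2 - 7*b - 5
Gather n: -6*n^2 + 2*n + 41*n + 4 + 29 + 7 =-6*n^2 + 43*n + 40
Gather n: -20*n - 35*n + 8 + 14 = 22 - 55*n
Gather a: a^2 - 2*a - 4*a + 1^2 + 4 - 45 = a^2 - 6*a - 40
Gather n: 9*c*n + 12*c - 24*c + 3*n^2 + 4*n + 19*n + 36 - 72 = -12*c + 3*n^2 + n*(9*c + 23) - 36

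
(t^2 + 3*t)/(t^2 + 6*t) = (t + 3)/(t + 6)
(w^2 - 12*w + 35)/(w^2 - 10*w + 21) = (w - 5)/(w - 3)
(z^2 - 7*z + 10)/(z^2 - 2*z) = (z - 5)/z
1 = 1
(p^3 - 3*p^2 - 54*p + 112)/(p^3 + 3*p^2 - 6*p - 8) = (p^2 - p - 56)/(p^2 + 5*p + 4)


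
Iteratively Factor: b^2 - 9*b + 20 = (b - 5)*(b - 4)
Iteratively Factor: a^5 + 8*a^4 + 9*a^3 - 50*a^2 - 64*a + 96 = (a + 3)*(a^4 + 5*a^3 - 6*a^2 - 32*a + 32) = (a + 3)*(a + 4)*(a^3 + a^2 - 10*a + 8) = (a - 2)*(a + 3)*(a + 4)*(a^2 + 3*a - 4) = (a - 2)*(a + 3)*(a + 4)^2*(a - 1)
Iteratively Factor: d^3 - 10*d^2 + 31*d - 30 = (d - 2)*(d^2 - 8*d + 15) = (d - 5)*(d - 2)*(d - 3)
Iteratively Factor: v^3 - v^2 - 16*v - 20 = (v + 2)*(v^2 - 3*v - 10) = (v - 5)*(v + 2)*(v + 2)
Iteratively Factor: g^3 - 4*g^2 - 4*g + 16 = (g - 2)*(g^2 - 2*g - 8) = (g - 4)*(g - 2)*(g + 2)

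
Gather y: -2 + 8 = 6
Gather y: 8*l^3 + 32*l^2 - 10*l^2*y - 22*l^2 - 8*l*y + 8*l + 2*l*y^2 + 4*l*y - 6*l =8*l^3 + 10*l^2 + 2*l*y^2 + 2*l + y*(-10*l^2 - 4*l)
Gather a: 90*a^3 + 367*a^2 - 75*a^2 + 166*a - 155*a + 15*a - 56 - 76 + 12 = 90*a^3 + 292*a^2 + 26*a - 120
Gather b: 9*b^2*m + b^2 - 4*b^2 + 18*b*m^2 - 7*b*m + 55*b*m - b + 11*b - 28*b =b^2*(9*m - 3) + b*(18*m^2 + 48*m - 18)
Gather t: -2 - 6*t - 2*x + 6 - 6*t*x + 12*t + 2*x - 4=t*(6 - 6*x)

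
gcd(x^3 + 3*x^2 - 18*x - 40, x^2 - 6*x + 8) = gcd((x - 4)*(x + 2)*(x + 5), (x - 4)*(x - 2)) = x - 4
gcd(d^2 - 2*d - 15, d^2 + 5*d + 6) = d + 3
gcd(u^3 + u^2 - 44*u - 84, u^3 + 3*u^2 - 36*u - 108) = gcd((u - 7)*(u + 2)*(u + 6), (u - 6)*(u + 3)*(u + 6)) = u + 6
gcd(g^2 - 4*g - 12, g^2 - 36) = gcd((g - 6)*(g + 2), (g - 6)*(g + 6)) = g - 6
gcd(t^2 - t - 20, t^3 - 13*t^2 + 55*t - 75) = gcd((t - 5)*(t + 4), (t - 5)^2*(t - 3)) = t - 5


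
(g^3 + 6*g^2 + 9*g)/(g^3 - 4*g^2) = (g^2 + 6*g + 9)/(g*(g - 4))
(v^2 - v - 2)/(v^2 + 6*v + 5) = (v - 2)/(v + 5)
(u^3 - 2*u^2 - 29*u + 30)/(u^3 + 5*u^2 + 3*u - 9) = (u^2 - u - 30)/(u^2 + 6*u + 9)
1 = 1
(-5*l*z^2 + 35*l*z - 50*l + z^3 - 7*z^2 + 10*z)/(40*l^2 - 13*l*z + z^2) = (z^2 - 7*z + 10)/(-8*l + z)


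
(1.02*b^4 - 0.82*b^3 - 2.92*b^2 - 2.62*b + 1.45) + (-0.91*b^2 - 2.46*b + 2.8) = 1.02*b^4 - 0.82*b^3 - 3.83*b^2 - 5.08*b + 4.25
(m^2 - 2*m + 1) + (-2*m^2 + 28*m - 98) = -m^2 + 26*m - 97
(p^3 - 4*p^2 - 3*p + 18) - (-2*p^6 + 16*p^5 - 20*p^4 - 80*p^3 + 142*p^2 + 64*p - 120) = 2*p^6 - 16*p^5 + 20*p^4 + 81*p^3 - 146*p^2 - 67*p + 138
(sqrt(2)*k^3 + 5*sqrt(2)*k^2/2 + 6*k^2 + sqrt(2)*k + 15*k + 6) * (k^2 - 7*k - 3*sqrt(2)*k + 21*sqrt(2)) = sqrt(2)*k^5 - 9*sqrt(2)*k^4/2 - 69*sqrt(2)*k^3/2 + 74*sqrt(2)*k^2 + 297*sqrt(2)*k + 126*sqrt(2)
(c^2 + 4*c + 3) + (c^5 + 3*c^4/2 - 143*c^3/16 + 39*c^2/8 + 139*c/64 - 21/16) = c^5 + 3*c^4/2 - 143*c^3/16 + 47*c^2/8 + 395*c/64 + 27/16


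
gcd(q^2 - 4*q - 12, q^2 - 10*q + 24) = q - 6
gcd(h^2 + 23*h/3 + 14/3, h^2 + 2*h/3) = h + 2/3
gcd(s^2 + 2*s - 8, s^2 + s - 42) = 1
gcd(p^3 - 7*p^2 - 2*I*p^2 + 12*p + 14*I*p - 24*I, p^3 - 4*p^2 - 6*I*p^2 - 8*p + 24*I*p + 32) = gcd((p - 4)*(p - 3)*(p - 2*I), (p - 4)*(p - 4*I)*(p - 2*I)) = p^2 + p*(-4 - 2*I) + 8*I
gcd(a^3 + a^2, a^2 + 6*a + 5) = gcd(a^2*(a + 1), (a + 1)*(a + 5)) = a + 1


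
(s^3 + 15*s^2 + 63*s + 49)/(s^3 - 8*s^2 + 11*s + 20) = (s^2 + 14*s + 49)/(s^2 - 9*s + 20)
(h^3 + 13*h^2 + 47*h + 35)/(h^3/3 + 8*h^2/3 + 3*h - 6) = 3*(h^3 + 13*h^2 + 47*h + 35)/(h^3 + 8*h^2 + 9*h - 18)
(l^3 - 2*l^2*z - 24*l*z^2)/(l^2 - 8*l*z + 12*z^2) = l*(-l - 4*z)/(-l + 2*z)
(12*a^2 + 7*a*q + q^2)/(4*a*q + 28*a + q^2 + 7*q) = (3*a + q)/(q + 7)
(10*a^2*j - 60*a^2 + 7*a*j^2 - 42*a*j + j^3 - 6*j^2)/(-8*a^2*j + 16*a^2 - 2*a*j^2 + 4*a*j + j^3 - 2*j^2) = (-5*a*j + 30*a - j^2 + 6*j)/(4*a*j - 8*a - j^2 + 2*j)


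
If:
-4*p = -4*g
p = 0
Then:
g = 0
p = 0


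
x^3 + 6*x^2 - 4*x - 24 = (x - 2)*(x + 2)*(x + 6)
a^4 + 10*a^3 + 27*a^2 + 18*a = a*(a + 1)*(a + 3)*(a + 6)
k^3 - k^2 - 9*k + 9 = (k - 3)*(k - 1)*(k + 3)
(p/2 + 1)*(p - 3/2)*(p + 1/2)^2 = p^4/2 + 3*p^3/4 - 9*p^2/8 - 23*p/16 - 3/8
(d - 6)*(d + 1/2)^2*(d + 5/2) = d^4 - 5*d^3/2 - 73*d^2/4 - 127*d/8 - 15/4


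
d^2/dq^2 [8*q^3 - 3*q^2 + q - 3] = 48*q - 6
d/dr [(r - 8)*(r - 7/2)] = 2*r - 23/2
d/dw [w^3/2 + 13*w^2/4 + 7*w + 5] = 3*w^2/2 + 13*w/2 + 7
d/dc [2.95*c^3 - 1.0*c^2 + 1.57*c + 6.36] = 8.85*c^2 - 2.0*c + 1.57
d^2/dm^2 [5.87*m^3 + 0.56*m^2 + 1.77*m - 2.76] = 35.22*m + 1.12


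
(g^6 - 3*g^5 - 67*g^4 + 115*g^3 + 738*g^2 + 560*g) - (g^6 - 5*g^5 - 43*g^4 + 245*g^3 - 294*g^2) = 2*g^5 - 24*g^4 - 130*g^3 + 1032*g^2 + 560*g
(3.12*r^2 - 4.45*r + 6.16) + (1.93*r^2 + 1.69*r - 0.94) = 5.05*r^2 - 2.76*r + 5.22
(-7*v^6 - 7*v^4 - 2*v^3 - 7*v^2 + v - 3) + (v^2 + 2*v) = -7*v^6 - 7*v^4 - 2*v^3 - 6*v^2 + 3*v - 3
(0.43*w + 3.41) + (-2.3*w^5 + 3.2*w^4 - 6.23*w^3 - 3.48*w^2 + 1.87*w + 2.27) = -2.3*w^5 + 3.2*w^4 - 6.23*w^3 - 3.48*w^2 + 2.3*w + 5.68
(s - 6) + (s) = 2*s - 6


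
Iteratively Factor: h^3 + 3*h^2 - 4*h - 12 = (h + 2)*(h^2 + h - 6) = (h - 2)*(h + 2)*(h + 3)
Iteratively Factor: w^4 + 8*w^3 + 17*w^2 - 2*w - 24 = (w + 2)*(w^3 + 6*w^2 + 5*w - 12) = (w + 2)*(w + 4)*(w^2 + 2*w - 3) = (w + 2)*(w + 3)*(w + 4)*(w - 1)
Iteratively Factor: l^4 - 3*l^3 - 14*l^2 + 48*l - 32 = (l - 1)*(l^3 - 2*l^2 - 16*l + 32) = (l - 1)*(l + 4)*(l^2 - 6*l + 8) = (l - 4)*(l - 1)*(l + 4)*(l - 2)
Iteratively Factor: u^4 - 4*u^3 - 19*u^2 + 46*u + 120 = (u - 4)*(u^3 - 19*u - 30) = (u - 4)*(u + 3)*(u^2 - 3*u - 10) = (u - 5)*(u - 4)*(u + 3)*(u + 2)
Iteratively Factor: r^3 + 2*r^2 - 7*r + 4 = (r - 1)*(r^2 + 3*r - 4) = (r - 1)*(r + 4)*(r - 1)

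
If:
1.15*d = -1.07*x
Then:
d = -0.930434782608696*x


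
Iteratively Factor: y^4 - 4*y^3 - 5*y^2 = (y)*(y^3 - 4*y^2 - 5*y) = y^2*(y^2 - 4*y - 5) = y^2*(y + 1)*(y - 5)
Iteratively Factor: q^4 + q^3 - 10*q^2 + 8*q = (q)*(q^3 + q^2 - 10*q + 8) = q*(q - 2)*(q^2 + 3*q - 4) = q*(q - 2)*(q - 1)*(q + 4)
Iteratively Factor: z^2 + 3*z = (z)*(z + 3)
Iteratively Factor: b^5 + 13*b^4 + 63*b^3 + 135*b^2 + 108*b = (b + 3)*(b^4 + 10*b^3 + 33*b^2 + 36*b) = b*(b + 3)*(b^3 + 10*b^2 + 33*b + 36) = b*(b + 3)*(b + 4)*(b^2 + 6*b + 9) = b*(b + 3)^2*(b + 4)*(b + 3)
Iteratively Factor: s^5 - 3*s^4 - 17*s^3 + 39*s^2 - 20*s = (s - 1)*(s^4 - 2*s^3 - 19*s^2 + 20*s) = (s - 1)^2*(s^3 - s^2 - 20*s) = s*(s - 1)^2*(s^2 - s - 20) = s*(s - 5)*(s - 1)^2*(s + 4)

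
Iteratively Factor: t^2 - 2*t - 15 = (t + 3)*(t - 5)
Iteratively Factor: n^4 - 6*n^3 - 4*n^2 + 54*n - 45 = (n - 1)*(n^3 - 5*n^2 - 9*n + 45) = (n - 5)*(n - 1)*(n^2 - 9) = (n - 5)*(n - 3)*(n - 1)*(n + 3)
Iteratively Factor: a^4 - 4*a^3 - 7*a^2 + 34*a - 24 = (a - 4)*(a^3 - 7*a + 6) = (a - 4)*(a - 1)*(a^2 + a - 6) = (a - 4)*(a - 1)*(a + 3)*(a - 2)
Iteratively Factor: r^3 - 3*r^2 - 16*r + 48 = (r - 4)*(r^2 + r - 12) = (r - 4)*(r - 3)*(r + 4)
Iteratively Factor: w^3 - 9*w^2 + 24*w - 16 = (w - 4)*(w^2 - 5*w + 4) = (w - 4)*(w - 1)*(w - 4)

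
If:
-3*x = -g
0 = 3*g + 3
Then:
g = -1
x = -1/3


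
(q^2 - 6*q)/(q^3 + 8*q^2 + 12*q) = (q - 6)/(q^2 + 8*q + 12)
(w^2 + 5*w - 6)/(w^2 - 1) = (w + 6)/(w + 1)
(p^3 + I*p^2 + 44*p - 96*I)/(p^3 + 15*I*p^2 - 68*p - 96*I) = (p^2 - 7*I*p - 12)/(p^2 + 7*I*p - 12)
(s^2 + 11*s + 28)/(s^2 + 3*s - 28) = (s + 4)/(s - 4)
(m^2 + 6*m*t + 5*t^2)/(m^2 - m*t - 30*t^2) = (-m - t)/(-m + 6*t)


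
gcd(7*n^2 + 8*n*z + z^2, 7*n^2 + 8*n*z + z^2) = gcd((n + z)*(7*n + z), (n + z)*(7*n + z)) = 7*n^2 + 8*n*z + z^2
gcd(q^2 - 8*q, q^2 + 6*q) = q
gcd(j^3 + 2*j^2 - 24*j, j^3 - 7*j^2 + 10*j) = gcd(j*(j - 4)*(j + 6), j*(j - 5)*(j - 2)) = j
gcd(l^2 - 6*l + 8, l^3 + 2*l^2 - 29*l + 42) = l - 2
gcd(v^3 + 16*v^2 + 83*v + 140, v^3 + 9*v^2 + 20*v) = v^2 + 9*v + 20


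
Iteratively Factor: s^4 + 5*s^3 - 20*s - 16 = (s + 2)*(s^3 + 3*s^2 - 6*s - 8) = (s + 1)*(s + 2)*(s^2 + 2*s - 8) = (s + 1)*(s + 2)*(s + 4)*(s - 2)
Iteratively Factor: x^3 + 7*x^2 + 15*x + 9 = (x + 1)*(x^2 + 6*x + 9) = (x + 1)*(x + 3)*(x + 3)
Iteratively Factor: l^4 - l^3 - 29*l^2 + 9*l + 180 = (l + 3)*(l^3 - 4*l^2 - 17*l + 60) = (l - 3)*(l + 3)*(l^2 - l - 20) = (l - 5)*(l - 3)*(l + 3)*(l + 4)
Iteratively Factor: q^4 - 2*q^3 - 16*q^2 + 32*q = (q - 2)*(q^3 - 16*q) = (q - 4)*(q - 2)*(q^2 + 4*q) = (q - 4)*(q - 2)*(q + 4)*(q)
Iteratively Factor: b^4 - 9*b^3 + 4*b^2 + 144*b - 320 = (b - 5)*(b^3 - 4*b^2 - 16*b + 64) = (b - 5)*(b - 4)*(b^2 - 16) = (b - 5)*(b - 4)*(b + 4)*(b - 4)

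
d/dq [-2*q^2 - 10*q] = -4*q - 10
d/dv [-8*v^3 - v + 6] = -24*v^2 - 1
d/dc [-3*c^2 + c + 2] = 1 - 6*c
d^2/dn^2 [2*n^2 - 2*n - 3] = 4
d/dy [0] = 0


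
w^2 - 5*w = w*(w - 5)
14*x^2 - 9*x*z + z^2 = (-7*x + z)*(-2*x + z)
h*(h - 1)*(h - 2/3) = h^3 - 5*h^2/3 + 2*h/3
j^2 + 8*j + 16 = (j + 4)^2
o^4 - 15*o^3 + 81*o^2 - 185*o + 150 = (o - 5)^2*(o - 3)*(o - 2)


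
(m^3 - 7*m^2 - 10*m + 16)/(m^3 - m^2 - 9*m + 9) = (m^2 - 6*m - 16)/(m^2 - 9)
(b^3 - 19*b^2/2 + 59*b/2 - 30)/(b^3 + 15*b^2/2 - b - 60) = (b^2 - 7*b + 12)/(b^2 + 10*b + 24)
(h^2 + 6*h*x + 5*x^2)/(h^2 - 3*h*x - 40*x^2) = (-h - x)/(-h + 8*x)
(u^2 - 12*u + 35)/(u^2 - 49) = (u - 5)/(u + 7)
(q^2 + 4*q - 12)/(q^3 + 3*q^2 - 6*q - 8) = (q + 6)/(q^2 + 5*q + 4)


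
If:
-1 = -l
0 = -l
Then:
No Solution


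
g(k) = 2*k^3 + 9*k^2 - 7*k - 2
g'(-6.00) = 101.00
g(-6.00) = -68.00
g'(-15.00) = 1073.00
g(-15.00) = -4622.00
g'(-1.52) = -20.50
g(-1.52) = 22.41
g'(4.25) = 177.88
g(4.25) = 284.34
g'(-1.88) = -19.63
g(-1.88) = 29.68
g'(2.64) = 82.34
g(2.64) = 79.05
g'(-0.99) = -18.94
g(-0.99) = 11.81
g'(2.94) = 97.78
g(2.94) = 106.04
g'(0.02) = -6.64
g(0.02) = -2.14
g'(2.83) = 91.99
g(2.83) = 95.60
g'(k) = 6*k^2 + 18*k - 7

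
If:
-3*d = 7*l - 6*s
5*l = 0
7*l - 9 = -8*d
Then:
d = 9/8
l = 0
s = 9/16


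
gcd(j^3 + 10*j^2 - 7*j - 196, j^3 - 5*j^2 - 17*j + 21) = 1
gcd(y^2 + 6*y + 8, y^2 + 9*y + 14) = y + 2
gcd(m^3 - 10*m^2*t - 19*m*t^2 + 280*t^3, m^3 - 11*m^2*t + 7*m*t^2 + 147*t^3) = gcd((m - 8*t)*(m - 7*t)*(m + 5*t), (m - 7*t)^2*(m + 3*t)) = -m + 7*t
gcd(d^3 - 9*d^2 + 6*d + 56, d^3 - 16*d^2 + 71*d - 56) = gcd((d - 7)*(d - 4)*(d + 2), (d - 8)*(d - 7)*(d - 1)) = d - 7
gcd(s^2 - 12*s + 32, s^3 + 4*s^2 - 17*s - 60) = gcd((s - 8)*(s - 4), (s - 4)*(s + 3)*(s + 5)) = s - 4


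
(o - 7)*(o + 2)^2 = o^3 - 3*o^2 - 24*o - 28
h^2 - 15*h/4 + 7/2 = (h - 2)*(h - 7/4)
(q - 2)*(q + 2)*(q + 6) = q^3 + 6*q^2 - 4*q - 24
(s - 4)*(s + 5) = s^2 + s - 20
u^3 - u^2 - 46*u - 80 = (u - 8)*(u + 2)*(u + 5)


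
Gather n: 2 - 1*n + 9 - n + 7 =18 - 2*n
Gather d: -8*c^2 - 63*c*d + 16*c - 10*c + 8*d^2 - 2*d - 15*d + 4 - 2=-8*c^2 + 6*c + 8*d^2 + d*(-63*c - 17) + 2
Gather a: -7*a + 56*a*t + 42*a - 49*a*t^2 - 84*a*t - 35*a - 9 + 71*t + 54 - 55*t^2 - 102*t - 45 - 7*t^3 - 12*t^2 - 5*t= a*(-49*t^2 - 28*t) - 7*t^3 - 67*t^2 - 36*t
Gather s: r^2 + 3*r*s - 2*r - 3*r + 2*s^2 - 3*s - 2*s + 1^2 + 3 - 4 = r^2 - 5*r + 2*s^2 + s*(3*r - 5)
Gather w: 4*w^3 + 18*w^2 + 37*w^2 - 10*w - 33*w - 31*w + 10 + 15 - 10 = 4*w^3 + 55*w^2 - 74*w + 15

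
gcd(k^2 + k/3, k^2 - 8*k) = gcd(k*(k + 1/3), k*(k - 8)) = k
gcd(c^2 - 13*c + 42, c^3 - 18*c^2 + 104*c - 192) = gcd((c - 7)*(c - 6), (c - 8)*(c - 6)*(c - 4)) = c - 6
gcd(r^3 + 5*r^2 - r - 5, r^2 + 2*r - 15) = r + 5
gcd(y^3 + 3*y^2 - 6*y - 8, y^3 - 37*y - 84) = y + 4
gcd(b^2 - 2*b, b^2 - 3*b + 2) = b - 2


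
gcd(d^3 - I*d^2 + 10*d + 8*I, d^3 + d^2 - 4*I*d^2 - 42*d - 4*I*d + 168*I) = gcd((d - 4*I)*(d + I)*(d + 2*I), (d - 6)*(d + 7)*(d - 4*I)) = d - 4*I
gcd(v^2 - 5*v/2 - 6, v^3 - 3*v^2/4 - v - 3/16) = 1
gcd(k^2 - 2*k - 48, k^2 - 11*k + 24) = k - 8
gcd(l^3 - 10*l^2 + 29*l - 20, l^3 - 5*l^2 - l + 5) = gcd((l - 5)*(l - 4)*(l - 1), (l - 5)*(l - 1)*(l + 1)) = l^2 - 6*l + 5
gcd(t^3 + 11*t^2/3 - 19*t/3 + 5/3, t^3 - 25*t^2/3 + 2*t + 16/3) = t - 1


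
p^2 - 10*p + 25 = (p - 5)^2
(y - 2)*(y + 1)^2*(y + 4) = y^4 + 4*y^3 - 3*y^2 - 14*y - 8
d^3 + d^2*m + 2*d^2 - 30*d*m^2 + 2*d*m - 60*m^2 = (d + 2)*(d - 5*m)*(d + 6*m)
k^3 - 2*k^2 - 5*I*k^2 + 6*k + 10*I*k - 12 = (k - 2)*(k - 6*I)*(k + I)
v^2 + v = v*(v + 1)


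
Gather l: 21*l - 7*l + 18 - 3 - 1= 14*l + 14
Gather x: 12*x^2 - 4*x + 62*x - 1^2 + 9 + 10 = 12*x^2 + 58*x + 18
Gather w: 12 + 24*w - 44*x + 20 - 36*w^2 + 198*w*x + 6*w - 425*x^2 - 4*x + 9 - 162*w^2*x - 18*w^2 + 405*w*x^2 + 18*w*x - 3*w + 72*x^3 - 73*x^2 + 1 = w^2*(-162*x - 54) + w*(405*x^2 + 216*x + 27) + 72*x^3 - 498*x^2 - 48*x + 42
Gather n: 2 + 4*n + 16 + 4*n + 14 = 8*n + 32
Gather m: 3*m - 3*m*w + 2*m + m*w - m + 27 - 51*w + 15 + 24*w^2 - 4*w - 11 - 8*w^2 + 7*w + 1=m*(4 - 2*w) + 16*w^2 - 48*w + 32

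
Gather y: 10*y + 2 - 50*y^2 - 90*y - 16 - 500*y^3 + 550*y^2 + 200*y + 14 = -500*y^3 + 500*y^2 + 120*y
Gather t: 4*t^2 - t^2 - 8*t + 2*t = 3*t^2 - 6*t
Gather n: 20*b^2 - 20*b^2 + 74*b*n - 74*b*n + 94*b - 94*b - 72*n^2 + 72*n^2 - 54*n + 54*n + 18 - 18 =0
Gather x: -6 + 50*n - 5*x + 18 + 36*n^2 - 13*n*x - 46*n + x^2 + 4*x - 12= 36*n^2 + 4*n + x^2 + x*(-13*n - 1)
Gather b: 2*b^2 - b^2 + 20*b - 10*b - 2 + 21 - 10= b^2 + 10*b + 9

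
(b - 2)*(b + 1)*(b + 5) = b^3 + 4*b^2 - 7*b - 10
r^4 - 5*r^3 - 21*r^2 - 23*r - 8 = (r - 8)*(r + 1)^3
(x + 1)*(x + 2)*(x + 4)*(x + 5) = x^4 + 12*x^3 + 49*x^2 + 78*x + 40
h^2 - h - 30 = (h - 6)*(h + 5)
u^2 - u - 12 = (u - 4)*(u + 3)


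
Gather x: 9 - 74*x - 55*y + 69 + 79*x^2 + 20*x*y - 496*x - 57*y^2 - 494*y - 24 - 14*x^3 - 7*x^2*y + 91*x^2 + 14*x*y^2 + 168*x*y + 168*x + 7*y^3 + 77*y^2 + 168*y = -14*x^3 + x^2*(170 - 7*y) + x*(14*y^2 + 188*y - 402) + 7*y^3 + 20*y^2 - 381*y + 54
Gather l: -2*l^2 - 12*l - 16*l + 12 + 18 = -2*l^2 - 28*l + 30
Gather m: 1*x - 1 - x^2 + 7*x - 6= -x^2 + 8*x - 7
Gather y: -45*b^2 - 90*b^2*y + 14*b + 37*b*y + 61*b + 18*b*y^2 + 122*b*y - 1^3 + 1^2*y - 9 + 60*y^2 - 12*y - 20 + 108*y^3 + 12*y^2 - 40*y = -45*b^2 + 75*b + 108*y^3 + y^2*(18*b + 72) + y*(-90*b^2 + 159*b - 51) - 30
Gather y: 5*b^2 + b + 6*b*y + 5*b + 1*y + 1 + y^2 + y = 5*b^2 + 6*b + y^2 + y*(6*b + 2) + 1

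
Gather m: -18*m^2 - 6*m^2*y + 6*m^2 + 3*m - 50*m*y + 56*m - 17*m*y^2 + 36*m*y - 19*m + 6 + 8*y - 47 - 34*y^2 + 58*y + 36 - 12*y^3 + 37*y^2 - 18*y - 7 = m^2*(-6*y - 12) + m*(-17*y^2 - 14*y + 40) - 12*y^3 + 3*y^2 + 48*y - 12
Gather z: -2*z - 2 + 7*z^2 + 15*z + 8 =7*z^2 + 13*z + 6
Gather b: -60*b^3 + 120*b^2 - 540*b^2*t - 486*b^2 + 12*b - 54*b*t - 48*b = -60*b^3 + b^2*(-540*t - 366) + b*(-54*t - 36)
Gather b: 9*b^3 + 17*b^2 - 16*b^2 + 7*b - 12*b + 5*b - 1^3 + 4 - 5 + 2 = 9*b^3 + b^2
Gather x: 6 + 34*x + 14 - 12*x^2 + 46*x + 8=-12*x^2 + 80*x + 28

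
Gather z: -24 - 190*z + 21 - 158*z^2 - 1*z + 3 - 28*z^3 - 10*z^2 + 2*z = -28*z^3 - 168*z^2 - 189*z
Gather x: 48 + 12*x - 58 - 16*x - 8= -4*x - 18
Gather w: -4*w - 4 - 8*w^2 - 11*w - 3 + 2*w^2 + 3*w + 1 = -6*w^2 - 12*w - 6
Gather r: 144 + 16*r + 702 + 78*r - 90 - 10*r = 84*r + 756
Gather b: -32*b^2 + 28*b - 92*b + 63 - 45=-32*b^2 - 64*b + 18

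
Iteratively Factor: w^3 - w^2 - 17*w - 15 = (w - 5)*(w^2 + 4*w + 3) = (w - 5)*(w + 3)*(w + 1)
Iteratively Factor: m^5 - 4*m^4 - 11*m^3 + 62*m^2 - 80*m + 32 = (m - 1)*(m^4 - 3*m^3 - 14*m^2 + 48*m - 32) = (m - 2)*(m - 1)*(m^3 - m^2 - 16*m + 16) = (m - 2)*(m - 1)^2*(m^2 - 16) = (m - 4)*(m - 2)*(m - 1)^2*(m + 4)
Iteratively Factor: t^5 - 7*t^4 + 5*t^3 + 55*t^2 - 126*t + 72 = (t + 3)*(t^4 - 10*t^3 + 35*t^2 - 50*t + 24) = (t - 4)*(t + 3)*(t^3 - 6*t^2 + 11*t - 6) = (t - 4)*(t - 2)*(t + 3)*(t^2 - 4*t + 3) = (t - 4)*(t - 2)*(t - 1)*(t + 3)*(t - 3)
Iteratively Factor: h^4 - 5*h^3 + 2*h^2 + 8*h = (h - 4)*(h^3 - h^2 - 2*h) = (h - 4)*(h - 2)*(h^2 + h) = h*(h - 4)*(h - 2)*(h + 1)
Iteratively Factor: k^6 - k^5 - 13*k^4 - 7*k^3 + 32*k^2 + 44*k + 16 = (k + 2)*(k^5 - 3*k^4 - 7*k^3 + 7*k^2 + 18*k + 8) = (k + 1)*(k + 2)*(k^4 - 4*k^3 - 3*k^2 + 10*k + 8) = (k + 1)^2*(k + 2)*(k^3 - 5*k^2 + 2*k + 8) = (k + 1)^3*(k + 2)*(k^2 - 6*k + 8) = (k - 4)*(k + 1)^3*(k + 2)*(k - 2)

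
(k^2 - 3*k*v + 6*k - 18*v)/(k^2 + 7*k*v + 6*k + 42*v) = (k - 3*v)/(k + 7*v)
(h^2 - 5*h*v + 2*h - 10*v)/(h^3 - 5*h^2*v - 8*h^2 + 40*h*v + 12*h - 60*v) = (h + 2)/(h^2 - 8*h + 12)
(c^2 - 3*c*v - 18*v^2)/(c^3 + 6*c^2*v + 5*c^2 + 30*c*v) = (c^2 - 3*c*v - 18*v^2)/(c*(c^2 + 6*c*v + 5*c + 30*v))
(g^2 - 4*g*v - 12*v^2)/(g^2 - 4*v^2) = (-g + 6*v)/(-g + 2*v)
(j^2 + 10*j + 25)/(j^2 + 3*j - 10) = (j + 5)/(j - 2)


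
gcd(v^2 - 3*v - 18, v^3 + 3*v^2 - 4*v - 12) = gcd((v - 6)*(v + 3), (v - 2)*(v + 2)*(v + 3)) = v + 3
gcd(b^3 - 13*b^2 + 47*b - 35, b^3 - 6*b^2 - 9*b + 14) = b^2 - 8*b + 7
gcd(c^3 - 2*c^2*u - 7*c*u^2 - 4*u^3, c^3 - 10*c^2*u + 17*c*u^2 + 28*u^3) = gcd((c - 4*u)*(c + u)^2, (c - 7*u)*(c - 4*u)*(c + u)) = -c^2 + 3*c*u + 4*u^2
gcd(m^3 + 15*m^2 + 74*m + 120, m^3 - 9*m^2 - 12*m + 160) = m + 4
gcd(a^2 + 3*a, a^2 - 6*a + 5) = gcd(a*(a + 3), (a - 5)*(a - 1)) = 1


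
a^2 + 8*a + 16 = (a + 4)^2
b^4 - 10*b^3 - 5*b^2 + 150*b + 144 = (b - 8)*(b - 6)*(b + 1)*(b + 3)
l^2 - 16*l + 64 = (l - 8)^2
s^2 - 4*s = s*(s - 4)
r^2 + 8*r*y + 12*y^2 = (r + 2*y)*(r + 6*y)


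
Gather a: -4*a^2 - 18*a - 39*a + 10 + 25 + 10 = -4*a^2 - 57*a + 45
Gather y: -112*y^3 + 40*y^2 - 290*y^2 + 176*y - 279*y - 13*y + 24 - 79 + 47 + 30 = -112*y^3 - 250*y^2 - 116*y + 22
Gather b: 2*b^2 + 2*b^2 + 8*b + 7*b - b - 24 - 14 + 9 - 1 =4*b^2 + 14*b - 30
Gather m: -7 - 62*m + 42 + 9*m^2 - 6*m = 9*m^2 - 68*m + 35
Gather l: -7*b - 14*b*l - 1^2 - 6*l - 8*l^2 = -7*b - 8*l^2 + l*(-14*b - 6) - 1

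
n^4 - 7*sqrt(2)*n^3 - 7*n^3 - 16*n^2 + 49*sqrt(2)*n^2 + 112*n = n*(n - 7)*(n - 8*sqrt(2))*(n + sqrt(2))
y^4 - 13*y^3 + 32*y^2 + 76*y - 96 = (y - 8)*(y - 6)*(y - 1)*(y + 2)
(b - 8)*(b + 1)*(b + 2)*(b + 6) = b^4 + b^3 - 52*b^2 - 148*b - 96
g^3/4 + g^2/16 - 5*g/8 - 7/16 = (g/4 + 1/4)*(g - 7/4)*(g + 1)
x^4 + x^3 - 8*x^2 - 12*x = x*(x - 3)*(x + 2)^2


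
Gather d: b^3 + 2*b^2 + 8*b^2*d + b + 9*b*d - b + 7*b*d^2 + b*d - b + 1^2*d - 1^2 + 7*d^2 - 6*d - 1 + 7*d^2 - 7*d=b^3 + 2*b^2 - b + d^2*(7*b + 14) + d*(8*b^2 + 10*b - 12) - 2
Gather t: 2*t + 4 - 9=2*t - 5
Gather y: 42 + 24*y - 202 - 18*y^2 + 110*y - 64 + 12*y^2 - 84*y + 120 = -6*y^2 + 50*y - 104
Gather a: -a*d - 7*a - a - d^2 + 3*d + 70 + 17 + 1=a*(-d - 8) - d^2 + 3*d + 88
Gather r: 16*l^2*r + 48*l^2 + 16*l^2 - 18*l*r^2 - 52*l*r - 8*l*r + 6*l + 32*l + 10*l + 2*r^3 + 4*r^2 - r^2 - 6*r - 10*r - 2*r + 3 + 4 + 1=64*l^2 + 48*l + 2*r^3 + r^2*(3 - 18*l) + r*(16*l^2 - 60*l - 18) + 8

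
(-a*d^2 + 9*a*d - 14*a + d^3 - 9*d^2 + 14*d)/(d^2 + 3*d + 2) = (-a*d^2 + 9*a*d - 14*a + d^3 - 9*d^2 + 14*d)/(d^2 + 3*d + 2)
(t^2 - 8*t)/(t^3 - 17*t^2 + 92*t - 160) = t/(t^2 - 9*t + 20)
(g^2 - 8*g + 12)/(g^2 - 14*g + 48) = (g - 2)/(g - 8)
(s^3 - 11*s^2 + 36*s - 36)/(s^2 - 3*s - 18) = (s^2 - 5*s + 6)/(s + 3)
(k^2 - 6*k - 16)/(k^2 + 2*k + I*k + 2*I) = (k - 8)/(k + I)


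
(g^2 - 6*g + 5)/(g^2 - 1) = (g - 5)/(g + 1)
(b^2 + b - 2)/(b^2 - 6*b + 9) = (b^2 + b - 2)/(b^2 - 6*b + 9)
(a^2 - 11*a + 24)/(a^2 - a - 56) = (a - 3)/(a + 7)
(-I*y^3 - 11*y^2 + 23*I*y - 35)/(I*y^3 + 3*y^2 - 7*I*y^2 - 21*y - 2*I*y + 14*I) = (-y^3 + 11*I*y^2 + 23*y + 35*I)/(y^3 - y^2*(7 + 3*I) + y*(-2 + 21*I) + 14)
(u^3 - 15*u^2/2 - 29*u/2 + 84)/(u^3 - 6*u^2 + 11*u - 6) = (u^2 - 9*u/2 - 28)/(u^2 - 3*u + 2)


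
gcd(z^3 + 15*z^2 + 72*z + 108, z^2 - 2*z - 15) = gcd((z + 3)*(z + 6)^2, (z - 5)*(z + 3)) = z + 3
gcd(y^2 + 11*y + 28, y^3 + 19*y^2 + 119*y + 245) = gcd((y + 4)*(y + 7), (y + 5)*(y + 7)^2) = y + 7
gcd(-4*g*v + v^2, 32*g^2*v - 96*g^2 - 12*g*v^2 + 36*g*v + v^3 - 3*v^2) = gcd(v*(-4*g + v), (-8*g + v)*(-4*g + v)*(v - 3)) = -4*g + v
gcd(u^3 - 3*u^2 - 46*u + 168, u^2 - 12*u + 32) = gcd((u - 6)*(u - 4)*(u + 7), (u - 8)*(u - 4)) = u - 4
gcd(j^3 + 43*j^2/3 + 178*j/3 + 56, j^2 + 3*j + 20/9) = j + 4/3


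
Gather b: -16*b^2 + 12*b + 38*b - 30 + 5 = -16*b^2 + 50*b - 25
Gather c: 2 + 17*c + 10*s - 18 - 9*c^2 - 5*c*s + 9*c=-9*c^2 + c*(26 - 5*s) + 10*s - 16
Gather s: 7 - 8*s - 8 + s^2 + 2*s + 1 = s^2 - 6*s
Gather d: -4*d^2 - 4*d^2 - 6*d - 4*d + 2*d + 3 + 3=-8*d^2 - 8*d + 6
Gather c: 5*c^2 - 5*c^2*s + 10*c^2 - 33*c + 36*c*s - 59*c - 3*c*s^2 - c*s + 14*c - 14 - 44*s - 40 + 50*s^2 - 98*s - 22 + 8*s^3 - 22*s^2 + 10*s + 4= c^2*(15 - 5*s) + c*(-3*s^2 + 35*s - 78) + 8*s^3 + 28*s^2 - 132*s - 72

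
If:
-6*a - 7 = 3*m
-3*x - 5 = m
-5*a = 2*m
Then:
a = 14/3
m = -35/3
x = 20/9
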